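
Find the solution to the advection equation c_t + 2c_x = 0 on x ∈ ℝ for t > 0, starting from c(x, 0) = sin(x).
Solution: By method of characteristics (waves move right with speed 2):
Along characteristics x - 2t = const, c is constant, so c(x,t) = f(x - 2t) with f = c(·, 0).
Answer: c(x, t) = -sin(2t - x)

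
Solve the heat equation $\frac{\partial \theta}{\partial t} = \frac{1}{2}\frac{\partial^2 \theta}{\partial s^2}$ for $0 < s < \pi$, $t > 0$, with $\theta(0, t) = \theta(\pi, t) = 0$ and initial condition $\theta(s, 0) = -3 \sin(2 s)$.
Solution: Using separation of variables $\theta = X(s)G(t)$:
Eigenfunctions: $\sin(ns)$, $n = 1, 2, 3, \ldots$
General solution: $\theta(s, t) = \sum c_n \sin(ns) e^{-n^2 t/2}$
Matching $\theta(s,0) = -3 \sin(2 s)$ term by term: $c_2=-3$.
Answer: $\theta(s, t) = -3 e^{-2 t} \sin(2 s)$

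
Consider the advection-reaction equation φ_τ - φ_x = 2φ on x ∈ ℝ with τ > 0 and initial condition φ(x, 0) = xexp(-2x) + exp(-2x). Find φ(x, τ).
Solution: Substitute φ = exp(-2x)u, i.e. u = exp(2x)φ.
By the product rule, φ_x = exp(-2x)(u_x - 2u), φ_τ = exp(-2x)u_τ.
Substituting into the PDE and dividing by exp(-2x): u_τ - (u_x - 2u) = 2u.
The lower-order terms cancel, leaving the standard advection equation u_τ - u_x = 0.
Initial data for u: u(x,0) = exp(2x)φ(x,0) = x + 1.
Solve for u:
  By method of characteristics (waves move left with speed 1):
  Along characteristics x + τ = const, u is constant, so u(x,τ) = f(x + τ) with f = u(·, 0).
Hence u(x,τ) = x + τ + 1.
Transform back: φ(x,τ) = exp(-2x)u(x,τ).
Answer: φ(x, τ) = xexp(-2x) + τexp(-2x) + exp(-2x)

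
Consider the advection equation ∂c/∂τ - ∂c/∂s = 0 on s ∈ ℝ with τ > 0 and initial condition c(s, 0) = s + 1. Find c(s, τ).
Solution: By characteristics (ds/dτ = -1), c(s,τ) = f(s + τ) with f = c(·, 0).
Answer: c(s, τ) = s + τ + 1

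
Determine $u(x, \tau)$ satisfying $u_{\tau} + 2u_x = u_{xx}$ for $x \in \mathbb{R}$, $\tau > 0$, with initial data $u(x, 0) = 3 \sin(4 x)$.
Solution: Change to a moving frame: let $\eta = x - 2\tau$, $\sigma = \tau$ and write $u(x,\tau) = w(\eta,\sigma)$.
By the chain rule $u_{\tau} = w_{\sigma} - 2w_{\eta}$, $u_x = w_{\eta}$, $u_{xx} = w_{\eta\eta}$.
Then $u_{\tau} + 2u_x = w_{\sigma}$: the advection term cancels and the PDE becomes the heat equation $w_{\sigma} = w_{\eta\eta}$ on $\eta \in \mathbb{R}$.
Initial data: $w(\eta,0) = u(\eta,0) = 3 \sin(4 \eta)$.
On $\eta \in \mathbb{R}$ each mode satisfies $(\sin(n\eta))'' = -n^2 \sin(n\eta)$, so $e^{-n^2\sigma} \sin(n\eta)$ solves the heat equation; by superposition $w(\eta,\sigma) = \sum c_n e^{-n^2\sigma} \sin(n\eta)$.
Reading off the coefficients: $c_4=3$, so $w(\eta,\sigma) = 3 e^{-16 \sigma} \sin(4 \eta)$.
Substituting back $\eta = x - 2\tau$, $\sigma = \tau$: $u(x,\tau) = w(x - 2\tau, \tau)$.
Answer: $u(x, \tau) = -3 e^{-16 \tau} \sin(8 \tau - 4 x)$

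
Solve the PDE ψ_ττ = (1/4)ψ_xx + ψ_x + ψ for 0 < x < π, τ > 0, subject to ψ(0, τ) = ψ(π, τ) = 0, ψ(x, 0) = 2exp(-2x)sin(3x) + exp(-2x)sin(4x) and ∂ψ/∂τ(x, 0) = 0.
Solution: Substitute ψ = exp(-2x)u, i.e. u = exp(2x)ψ.
By the product rule, ψ_x = exp(-2x)(u_x - 2u), ψ_xx = exp(-2x)(u_xx - 4u_x + 4u), ψ_ττ = exp(-2x)u_ττ.
Substituting into the PDE and dividing by exp(-2x): u_ττ = (1/4)(u_xx - 4u_x + 4u) + (u_x - 2u) + u.
The lower-order terms cancel, leaving the standard wave equation u_ττ = (1/4)u_xx.
Initial data for u: u(x,0) = exp(2x)ψ(x,0) = 2sin(3x) + sin(4x); u_τ(x,0) = exp(2x)ψ_τ(x,0) = 0. The boundary conditions carry over: u(0,τ) = u(π,τ) = 0.
Solve for u:
  Using separation of variables u = X(x)T(τ):
  Eigenfunctions: sin(nx), n = 1, 2, 3, ...
  General solution: u(x, τ) = Σ [A_n cos(n τ/2) + B_n sin(n τ/2)] sin(nx)
  From u(x,0) = 2sin(3x) + sin(4x): A_3=2, A_4=1. From u_τ(x,0) = 0: all B_n = 0.
Hence u(x,τ) = 2sin(3x)cos(3τ/2) + sin(4x)cos(2τ).
Transform back: ψ(x,τ) = exp(-2x)u(x,τ).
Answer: ψ(x, τ) = 2exp(-2x)sin(3x)cos(3τ/2) + exp(-2x)sin(4x)cos(2τ)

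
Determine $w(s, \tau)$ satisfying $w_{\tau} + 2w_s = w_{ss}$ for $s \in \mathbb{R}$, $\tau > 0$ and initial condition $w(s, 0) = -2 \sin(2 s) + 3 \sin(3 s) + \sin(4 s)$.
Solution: Change to a moving frame: let $\eta = s - 2\tau$, $\sigma = \tau$ and write $w(s,\tau) = u(\eta,\sigma)$.
By the chain rule $w_{\tau} = u_{\sigma} - 2u_{\eta}$, $w_s = u_{\eta}$, $w_{ss} = u_{\eta\eta}$.
Then $w_{\tau} + 2w_s = u_{\sigma}$: the advection term cancels and the PDE becomes the heat equation $u_{\sigma} = u_{\eta\eta}$ on $\eta \in \mathbb{R}$.
Initial data: $u(\eta,0) = w(\eta,0) = -2 \sin(2 \eta) + 3 \sin(3 \eta) + \sin(4 \eta)$.
On $\eta \in \mathbb{R}$ each mode satisfies $(\sin(n\eta))'' = -n^2 \sin(n\eta)$, so $e^{-n^2\sigma} \sin(n\eta)$ solves the heat equation; by superposition $u(\eta,\sigma) = \sum c_n e^{-n^2\sigma} \sin(n\eta)$.
Reading off the coefficients: $c_2=-2, c_3=3, c_4=1$, so $u(\eta,\sigma) = -2 e^{-4 \sigma} \sin(2 \eta) + 3 e^{-9 \sigma} \sin(3 \eta) + e^{-16 \sigma} \sin(4 \eta)$.
Substituting back $\eta = s - 2\tau$, $\sigma = \tau$: $w(s,\tau) = u(s - 2\tau, \tau)$.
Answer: $w(s, \tau) = 2 e^{-4 \tau} \sin(4 \tau - 2 s) - 3 e^{-9 \tau} \sin(6 \tau - 3 s) -  e^{-16 \tau} \sin(8 \tau - 4 s)$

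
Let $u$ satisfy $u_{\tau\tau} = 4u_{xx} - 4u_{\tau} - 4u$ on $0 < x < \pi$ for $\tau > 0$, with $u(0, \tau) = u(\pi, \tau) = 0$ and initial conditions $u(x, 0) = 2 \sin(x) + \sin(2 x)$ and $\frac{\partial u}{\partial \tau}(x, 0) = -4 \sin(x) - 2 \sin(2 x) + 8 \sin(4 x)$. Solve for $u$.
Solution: Substitute $u = e^{-2\tau}w$, i.e. $w = e^{2\tau}u$.
By the product rule, $u_{\tau} = e^{-2\tau}(w_{\tau} - 2w)$, $u_{\tau\tau} = e^{-2\tau}(w_{\tau\tau} - 4w_{\tau} + 4w)$, $u_{xx} = e^{-2\tau}w_{xx}$.
Substituting into the PDE and dividing by $e^{-2\tau}$: $w_{\tau\tau} - 4w_{\tau} + 4w = 4w_{xx} - 4(w_{\tau} - 2w) - 4w$.
The lower-order terms cancel, leaving the standard wave equation $w_{\tau\tau} = 4w_{xx}$.
Initial data for $w$: $w(x,0) = u(x,0) = 2 \sin(x) + \sin(2 x)$; $w_{\tau}(x,0) = u_{\tau}(x,0) + 2u(x,0) = 8 \sin(4 x)$. The boundary conditions carry over: $w(0,\tau) = w(\pi,\tau) = 0$.
Solve for $w$:
  Using separation of variables $w = X(x)T(\tau)$:
  Eigenfunctions: $\sin(nx)$, $n = 1, 2, 3, \ldots$
  General solution: $w(x, \tau) = \sum [A_n \cos(2n \tau) + B_n \sin(2n \tau)] \sin(nx)$
  From $w(x,0) = 2 \sin(x) + \sin(2 x)$: $A_1=2, A_2=1$. From $w_{\tau}(x,0) = 8 \sin(4 x)$, using $w_{\tau}(x,0) = \sum \omega_n B_n \sin(nx)$ with $\omega_n = 2n$: $B_4 = 8/8 = 1$.
Hence $w(x,\tau) = 2 \sin(x) \cos(2 \tau) + \sin(2 x) \cos(4 \tau) + \sin(4 x) \sin(8 \tau)$.
Transform back: $u(x,\tau) = e^{-2\tau}w(x,\tau)$.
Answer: $u(x, \tau) = e^{-2 \tau} \sin(8 \tau) \sin(4 x) + 2 e^{-2 \tau} \sin(x) \cos(2 \tau) + e^{-2 \tau} \sin(2 x) \cos(4 \tau)$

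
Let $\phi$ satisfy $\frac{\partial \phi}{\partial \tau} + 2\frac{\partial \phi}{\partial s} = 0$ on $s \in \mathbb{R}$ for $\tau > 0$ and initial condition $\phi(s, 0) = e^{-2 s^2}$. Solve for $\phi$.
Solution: By characteristics ($ds/d\tau = 2$), $\phi(s,\tau) = f(s - 2\tau)$ with $f = \phi( \cdot , 0)$.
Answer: $\phi(s, \tau) = e^{-2 (-2 \tau + s)^2}$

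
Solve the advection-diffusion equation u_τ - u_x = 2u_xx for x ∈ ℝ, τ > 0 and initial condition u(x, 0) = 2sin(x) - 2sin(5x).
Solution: Moving frame: η = x + τ, σ = τ, u = w(η,σ), so u_τ = w_σ + w_η and u_xx = w_ηη.
Hence u_τ - u_x = w_σ and the PDE becomes the heat equation w_σ = 2w_ηη on η ∈ ℝ.
Initial data: w(η,0) = u(η,0) = 2sin(η) - 2sin(5η). Each mode sin(nη) decays as exp(-2n²σ) on ℝ, so w(η,σ) = Σ c_n exp(-2n²σ) sin(nη) with c_1=2, c_5=-2: w(η,σ) = 2exp(-2σ)sin(η) - 2exp(-50σ)sin(5η).
Substituting back: u(x,τ) = w(x + τ, τ).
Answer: u(x, τ) = 2exp(-2τ)sin(x + τ) - 2exp(-50τ)sin(5x + 5τ)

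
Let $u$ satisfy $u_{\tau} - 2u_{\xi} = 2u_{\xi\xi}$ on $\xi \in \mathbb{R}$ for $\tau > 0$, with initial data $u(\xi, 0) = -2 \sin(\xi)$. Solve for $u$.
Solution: Moving frame: $\eta = \xi + 2\tau$, $\sigma = \tau$, $u = w(\eta,\sigma)$, so $u_{\tau} = w_{\sigma} + 2w_{\eta}$ and $u_{\xi\xi} = w_{\eta\eta}$.
Hence $u_{\tau} - 2u_{\xi} = w_{\sigma}$ and the PDE becomes the heat equation $w_{\sigma} = 2w_{\eta\eta}$ on $\eta \in \mathbb{R}$.
Initial data: $w(\eta,0) = u(\eta,0) = -2 \sin(\eta)$. Each mode $\sin(n\eta)$ decays as $e^{-2n^2\sigma}$ on $\mathbb{R}$, so $w(\eta,\sigma) = \sum c_n e^{-2n^2\sigma} \sin(n\eta)$ with $c_1=-2$: $w(\eta,\sigma) = -2 e^{-2 \sigma} \sin(\eta)$.
Substituting back: $u(\xi,\tau) = w(\xi + 2\tau, \tau)$.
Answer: $u(\xi, \tau) = -2 e^{-2 \tau} \sin(2 \tau + \xi)$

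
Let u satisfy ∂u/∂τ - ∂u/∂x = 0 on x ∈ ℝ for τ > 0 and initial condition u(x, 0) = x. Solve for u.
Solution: By characteristics (dx/dτ = -1), u(x,τ) = f(x + τ) with f = u(·, 0).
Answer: u(x, τ) = x + τ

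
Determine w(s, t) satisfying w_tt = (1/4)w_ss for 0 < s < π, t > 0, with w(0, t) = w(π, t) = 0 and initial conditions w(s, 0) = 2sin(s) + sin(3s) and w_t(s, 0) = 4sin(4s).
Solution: Separating variables: w = Σ [A_n cos(ω_n t) + B_n sin(ω_n t)] sin(ns), ω_n = n/2. From ICs (B_n = velocity coefficient / ω_n): A_1=2, A_3=1, B_4=2.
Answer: w(s, t) = 2sin(s)cos(t/2) + sin(3s)cos(3t/2) + 2sin(4s)sin(2t)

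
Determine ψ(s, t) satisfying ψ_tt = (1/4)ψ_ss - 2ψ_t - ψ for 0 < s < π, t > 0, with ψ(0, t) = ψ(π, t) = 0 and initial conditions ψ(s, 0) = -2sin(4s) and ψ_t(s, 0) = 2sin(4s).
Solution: Substitute ψ = exp(-t)u, i.e. u = exp(t)ψ.
By the product rule, ψ_t = exp(-t)(u_t - u), ψ_tt = exp(-t)(u_tt - 2u_t + u), ψ_ss = exp(-t)u_ss.
Substituting into the PDE and dividing by exp(-t): u_tt - 2u_t + u = (1/4)u_ss - 2(u_t - u) - u.
The lower-order terms cancel, leaving the standard wave equation u_tt = (1/4)u_ss.
Initial data for u: u(s,0) = ψ(s,0) = -2sin(4s); u_t(s,0) = ψ_t(s,0) + ψ(s,0) = 0. The boundary conditions carry over: u(0,t) = u(π,t) = 0.
Solve for u:
  Using separation of variables u = X(s)T(t):
  Eigenfunctions: sin(ns), n = 1, 2, 3, ...
  General solution: u(s, t) = Σ [A_n cos(n t/2) + B_n sin(n t/2)] sin(ns)
  From u(s,0) = -2sin(4s): A_4=-2. From u_t(s,0) = 0: all B_n = 0.
Hence u(s,t) = -2sin(4s)cos(2t).
Transform back: ψ(s,t) = exp(-t)u(s,t).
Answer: ψ(s, t) = -2exp(-t)sin(4s)cos(2t)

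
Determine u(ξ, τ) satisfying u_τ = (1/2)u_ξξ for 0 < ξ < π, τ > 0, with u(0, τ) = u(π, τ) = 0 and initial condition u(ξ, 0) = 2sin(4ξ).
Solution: Separating variables: u = Σ c_n exp(-n²τ/2) sin(nξ). From u(ξ,0) = 2sin(4ξ): c_4=2.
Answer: u(ξ, τ) = 2exp(-8τ)sin(4ξ)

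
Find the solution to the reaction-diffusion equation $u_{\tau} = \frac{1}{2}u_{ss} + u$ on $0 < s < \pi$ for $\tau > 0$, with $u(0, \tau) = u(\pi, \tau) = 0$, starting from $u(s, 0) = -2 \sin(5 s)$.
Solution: Substitute $u = e^{\tau}w$.
Then $u_{\tau} = e^{\tau}(w_{\tau} + w)$, $u_{ss} = e^{\tau}w_{ss}$; substituting and dividing by $e^{\tau}$, the lower-order terms cancel: $w_{\tau} = \frac{1}{2}w_{ss}$ (standard heat equation).
Data for $w$: $w(s,0) = u(s,0) = -2 \sin(5 s)$. The boundary conditions carry over: $w(0,\tau) = w(\pi,\tau) = 0$.
Separating variables: $w = \sum c_n e^{-n^2\tau/2} \sin(ns)$. From $w(s,0) = -2 \sin(5 s)$: $c_5=-2$.
So $w(s,\tau) = -2 e^{-25 \tau/2} \sin(5 s)$, and $u(s,\tau) = e^{\tau}w(s,\tau)$.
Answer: $u(s, \tau) = -2 e^{-23 \tau/2} \sin(5 s)$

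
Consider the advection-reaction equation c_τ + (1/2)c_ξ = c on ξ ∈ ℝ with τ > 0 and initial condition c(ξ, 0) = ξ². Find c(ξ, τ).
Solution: Substitute c = exp(τ)u.
Then c_τ = exp(τ)(u_τ + u), c_ξ = exp(τ)u_ξ; substituting and dividing by exp(τ), the lower-order terms cancel: u_τ + (1/2)u_ξ = 0 (standard advection equation).
Data for u: u(ξ,0) = c(ξ,0) = ξ².
By characteristics (dξ/dτ = 1/2), u(ξ,τ) = f(ξ - (1/2)τ) with f = u(·, 0).
So u(ξ,τ) = ξ² - ξτ + (1/4)τ², and c(ξ,τ) = exp(τ)u(ξ,τ).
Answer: c(ξ, τ) = ξ²exp(τ) - ξτexp(τ) + (1/4)τ²exp(τ)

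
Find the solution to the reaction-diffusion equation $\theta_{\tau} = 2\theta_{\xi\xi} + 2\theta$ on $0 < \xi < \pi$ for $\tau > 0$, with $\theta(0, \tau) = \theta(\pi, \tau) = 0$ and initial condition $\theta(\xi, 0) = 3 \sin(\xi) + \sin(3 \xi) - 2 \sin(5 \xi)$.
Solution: Substitute $\theta = e^{2\tau}u$.
Then $\theta_{\tau} = e^{2\tau}(u_{\tau} + 2u)$, $\theta_{\xi\xi} = e^{2\tau}u_{\xi\xi}$; substituting and dividing by $e^{2\tau}$, the lower-order terms cancel: $u_{\tau} = 2u_{\xi\xi}$ (standard heat equation).
Data for $u$: $u(\xi,0) = \theta(\xi,0) = 3 \sin(\xi) + \sin(3 \xi) - 2 \sin(5 \xi)$. The boundary conditions carry over: $u(0,\tau) = u(\pi,\tau) = 0$.
Separating variables: $u = \sum c_n e^{-2n^2\tau} \sin(n\xi)$. From $u(\xi,0) = 3 \sin(\xi) + \sin(3 \xi) - 2 \sin(5 \xi)$: $c_1=3, c_3=1, c_5=-2$.
So $u(\xi,\tau) = 3 e^{-2 \tau} \sin(\xi) + e^{-18 \tau} \sin(3 \xi) - 2 e^{-50 \tau} \sin(5 \xi)$, and $\theta(\xi,\tau) = e^{2\tau}u(\xi,\tau)$.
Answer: $\theta(\xi, \tau) = 3 \sin(\xi) + e^{-16 \tau} \sin(3 \xi) - 2 e^{-48 \tau} \sin(5 \xi)$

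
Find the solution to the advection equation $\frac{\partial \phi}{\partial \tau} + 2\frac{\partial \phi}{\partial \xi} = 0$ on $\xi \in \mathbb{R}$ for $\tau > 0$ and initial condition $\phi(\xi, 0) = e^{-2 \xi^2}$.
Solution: By method of characteristics (waves move right with speed 2):
Along characteristics $\xi - 2\tau =$ const, $\phi$ is constant, so $\phi(\xi,\tau) = f(\xi - 2\tau)$ with $f = \phi( \cdot , 0)$.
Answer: $\phi(\xi, \tau) = e^{-2 (-2 \tau + \xi)^2}$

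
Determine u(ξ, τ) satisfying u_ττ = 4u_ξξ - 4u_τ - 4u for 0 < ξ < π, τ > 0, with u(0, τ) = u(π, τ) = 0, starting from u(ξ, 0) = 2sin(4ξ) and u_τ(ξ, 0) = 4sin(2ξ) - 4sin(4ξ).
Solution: Substitute u = exp(-2τ)w, i.e. w = exp(2τ)u.
By the product rule, u_τ = exp(-2τ)(w_τ - 2w), u_ττ = exp(-2τ)(w_ττ - 4w_τ + 4w), u_ξξ = exp(-2τ)w_ξξ.
Substituting into the PDE and dividing by exp(-2τ): w_ττ - 4w_τ + 4w = 4w_ξξ - 4(w_τ - 2w) - 4w.
The lower-order terms cancel, leaving the standard wave equation w_ττ = 4w_ξξ.
Initial data for w: w(ξ,0) = u(ξ,0) = 2sin(4ξ); w_τ(ξ,0) = u_τ(ξ,0) + 2u(ξ,0) = 4sin(2ξ). The boundary conditions carry over: w(0,τ) = w(π,τ) = 0.
Solve for w:
  Using separation of variables w = X(ξ)T(τ):
  Eigenfunctions: sin(nξ), n = 1, 2, 3, ...
  General solution: w(ξ, τ) = Σ [A_n cos(2n τ) + B_n sin(2n τ)] sin(nξ)
  From w(ξ,0) = 2sin(4ξ): A_4=2. From w_τ(ξ,0) = 4sin(2ξ), using w_τ(ξ,0) = Σ ω_n B_n sin(nξ) with ω_n = 2n: B_2 = 4/4 = 1.
Hence w(ξ,τ) = sin(2ξ)sin(4τ) + 2sin(4ξ)cos(8τ).
Transform back: u(ξ,τ) = exp(-2τ)w(ξ,τ).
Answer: u(ξ, τ) = exp(-2τ)sin(2ξ)sin(4τ) + 2exp(-2τ)sin(4ξ)cos(8τ)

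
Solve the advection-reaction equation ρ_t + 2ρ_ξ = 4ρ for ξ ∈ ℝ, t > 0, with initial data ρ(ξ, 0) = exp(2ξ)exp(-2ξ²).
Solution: Substitute ρ = exp(2ξ)u, i.e. u = exp(-2ξ)ρ.
By the product rule, ρ_ξ = exp(2ξ)(u_ξ + 2u), ρ_t = exp(2ξ)u_t.
Substituting into the PDE and dividing by exp(2ξ): u_t + 2(u_ξ + 2u) = 4u.
The lower-order terms cancel, leaving the standard advection equation u_t + 2u_ξ = 0.
Initial data for u: u(ξ,0) = exp(-2ξ)ρ(ξ,0) = exp(-2ξ²).
Solve for u:
  By method of characteristics (waves move right with speed 2):
  Along characteristics ξ - 2t = const, u is constant, so u(ξ,t) = f(ξ - 2t) with f = u(·, 0).
Hence u(ξ,t) = exp(-2(-2t + ξ)²).
Transform back: ρ(ξ,t) = exp(2ξ)u(ξ,t).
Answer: ρ(ξ, t) = exp(2ξ)exp(-2(-2t + ξ)²)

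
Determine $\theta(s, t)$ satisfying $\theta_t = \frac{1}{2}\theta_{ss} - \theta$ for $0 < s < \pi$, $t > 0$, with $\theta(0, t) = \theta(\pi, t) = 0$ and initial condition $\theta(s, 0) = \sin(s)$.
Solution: Substitute $\theta = e^{-t}u$, i.e. $u = e^{t}\theta$.
By the product rule, $\theta_t = e^{-t}(u_t - u)$, $\theta_{ss} = e^{-t}u_{ss}$.
Substituting into the PDE and dividing by $e^{-t}$: $u_t - u = \frac{1}{2}u_{ss} - u$.
The lower-order terms cancel, leaving the standard heat equation $u_t = \frac{1}{2}u_{ss}$.
Initial data for $u$: $u(s,0) = \theta(s,0) = \sin(s)$. The boundary conditions carry over: $u(0,t) = u(\pi,t) = 0$.
Solve for $u$:
  Using separation of variables $u = X(s)G(t)$:
  Eigenfunctions: $\sin(ns)$, $n = 1, 2, 3, \ldots$
  General solution: $u(s, t) = \sum c_n \sin(ns) e^{-n^2 t/2}$
  Matching $u(s,0) = \sin(s)$ term by term: $c_1=1$.
Hence $u(s,t) = e^{-t/2} \sin(s)$.
Transform back: $\theta(s,t) = e^{-t}u(s,t)$.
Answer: $\theta(s, t) = e^{-3 t/2} \sin(s)$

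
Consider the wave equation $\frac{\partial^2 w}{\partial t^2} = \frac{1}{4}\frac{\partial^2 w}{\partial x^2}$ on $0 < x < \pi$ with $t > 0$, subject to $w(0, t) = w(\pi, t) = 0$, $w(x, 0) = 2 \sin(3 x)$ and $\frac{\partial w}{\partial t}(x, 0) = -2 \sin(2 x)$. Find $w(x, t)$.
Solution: Using separation of variables $w = X(x)T(t)$:
Eigenfunctions: $\sin(nx)$, $n = 1, 2, 3, \ldots$
General solution: $w(x, t) = \sum [A_n \cos(n t/2) + B_n \sin(n t/2)] \sin(nx)$
From $w(x,0) = 2 \sin(3 x)$: $A_3=2$. From $w_t(x,0) = -2 \sin(2 x)$, using $w_t(x,0) = \sum \omega_n B_n \sin(nx)$ with $\omega_n = n/2$: $B_2 = (-2)/1 = -2$.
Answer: $w(x, t) = -2 \sin(t) \sin(2 x) + 2 \sin(3 x) \cos(3 t/2)$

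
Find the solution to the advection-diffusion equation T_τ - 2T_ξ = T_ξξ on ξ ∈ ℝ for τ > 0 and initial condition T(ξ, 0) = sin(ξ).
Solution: Moving frame: η = ξ + 2τ, σ = τ, T = u(η,σ), so T_τ = u_σ + 2u_η and T_ξξ = u_ηη.
Hence T_τ - 2T_ξ = u_σ and the PDE becomes the heat equation u_σ = u_ηη on η ∈ ℝ.
Initial data: u(η,0) = T(η,0) = sin(η). Each mode sin(nη) decays as exp(-n²σ) on ℝ, so u(η,σ) = Σ c_n exp(-n²σ) sin(nη) with c_1=1: u(η,σ) = exp(-σ)sin(η).
Substituting back: T(ξ,τ) = u(ξ + 2τ, τ).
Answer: T(ξ, τ) = exp(-τ)sin(ξ + 2τ)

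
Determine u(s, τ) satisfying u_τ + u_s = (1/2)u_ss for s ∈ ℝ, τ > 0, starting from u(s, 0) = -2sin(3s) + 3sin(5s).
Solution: Moving frame: η = s - τ, σ = τ, u = w(η,σ), so u_τ = w_σ - w_η and u_ss = w_ηη.
Hence u_τ + u_s = w_σ and the PDE becomes the heat equation w_σ = (1/2)w_ηη on η ∈ ℝ.
Initial data: w(η,0) = u(η,0) = -2sin(3η) + 3sin(5η). Each mode sin(nη) decays as exp(-n²σ/2) on ℝ, so w(η,σ) = Σ c_n exp(-n²σ/2) sin(nη) with c_3=-2, c_5=3: w(η,σ) = -2exp(-9σ/2)sin(3η) + 3exp(-25σ/2)sin(5η).
Substituting back: u(s,τ) = w(s - τ, τ).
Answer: u(s, τ) = -2exp(-9τ/2)sin(3s - 3τ) + 3exp(-25τ/2)sin(5s - 5τ)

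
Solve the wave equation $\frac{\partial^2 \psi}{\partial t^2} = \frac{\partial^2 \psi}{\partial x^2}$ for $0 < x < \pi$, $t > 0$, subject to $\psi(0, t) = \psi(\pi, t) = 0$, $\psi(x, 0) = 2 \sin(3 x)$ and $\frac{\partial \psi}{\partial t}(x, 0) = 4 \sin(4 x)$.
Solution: Using separation of variables $\psi = X(x)T(t)$:
Eigenfunctions: $\sin(nx)$, $n = 1, 2, 3, \ldots$
General solution: $\psi(x, t) = \sum [A_n \cos(n t) + B_n \sin(n t)] \sin(nx)$
From $\psi(x,0) = 2 \sin(3 x)$: $A_3=2$. From $\psi_t(x,0) = 4 \sin(4 x)$, using $\psi_t(x,0) = \sum \omega_n B_n \sin(nx)$ with $\omega_n = n$: $B_4 = 4/4 = 1$.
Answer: $\psi(x, t) = \sin(4 t) \sin(4 x) + 2 \sin(3 x) \cos(3 t)$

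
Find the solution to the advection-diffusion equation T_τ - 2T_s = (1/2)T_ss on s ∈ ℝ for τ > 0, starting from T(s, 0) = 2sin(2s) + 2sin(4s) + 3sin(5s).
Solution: Change to a moving frame: let η = s + 2τ, σ = τ and write T(s,τ) = u(η,σ).
By the chain rule T_τ = u_σ + 2u_η, T_s = u_η, T_ss = u_ηη.
Then T_τ - 2T_s = u_σ: the advection term cancels and the PDE becomes the heat equation u_σ = (1/2)u_ηη on η ∈ ℝ.
Initial data: u(η,0) = T(η,0) = 2sin(2η) + 2sin(4η) + 3sin(5η).
On η ∈ ℝ each mode satisfies (sin(nη))″ = -n² sin(nη), so exp(-n²σ/2) sin(nη) solves the heat equation; by superposition u(η,σ) = Σ c_n exp(-n²σ/2) sin(nη).
Reading off the coefficients: c_2=2, c_4=2, c_5=3, so u(η,σ) = 2exp(-2σ)sin(2η) + 2exp(-8σ)sin(4η) + 3exp(-25σ/2)sin(5η).
Substituting back η = s + 2τ, σ = τ: T(s,τ) = u(s + 2τ, τ).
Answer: T(s, τ) = 2exp(-2τ)sin(2s + 4τ) + 2exp(-8τ)sin(4s + 8τ) + 3exp(-25τ/2)sin(5s + 10τ)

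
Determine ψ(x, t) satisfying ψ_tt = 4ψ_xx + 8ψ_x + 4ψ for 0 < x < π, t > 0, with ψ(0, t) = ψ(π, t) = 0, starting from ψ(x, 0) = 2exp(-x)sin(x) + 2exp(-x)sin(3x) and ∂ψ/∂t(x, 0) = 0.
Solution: Substitute ψ = exp(-x)u, i.e. u = exp(x)ψ.
By the product rule, ψ_x = exp(-x)(u_x - u), ψ_xx = exp(-x)(u_xx - 2u_x + u), ψ_tt = exp(-x)u_tt.
Substituting into the PDE and dividing by exp(-x): u_tt = 4(u_xx - 2u_x + u) + 8(u_x - u) + 4u.
The lower-order terms cancel, leaving the standard wave equation u_tt = 4u_xx.
Initial data for u: u(x,0) = exp(x)ψ(x,0) = 2sin(x) + 2sin(3x); u_t(x,0) = exp(x)ψ_t(x,0) = 0. The boundary conditions carry over: u(0,t) = u(π,t) = 0.
Solve for u:
  Using separation of variables u = X(x)T(t):
  Eigenfunctions: sin(nx), n = 1, 2, 3, ...
  General solution: u(x, t) = Σ [A_n cos(2n t) + B_n sin(2n t)] sin(nx)
  From u(x,0) = 2sin(x) + 2sin(3x): A_1=2, A_3=2. From u_t(x,0) = 0: all B_n = 0.
Hence u(x,t) = 2sin(x)cos(2t) + 2sin(3x)cos(6t).
Transform back: ψ(x,t) = exp(-x)u(x,t).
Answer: ψ(x, t) = 2exp(-x)sin(x)cos(2t) + 2exp(-x)sin(3x)cos(6t)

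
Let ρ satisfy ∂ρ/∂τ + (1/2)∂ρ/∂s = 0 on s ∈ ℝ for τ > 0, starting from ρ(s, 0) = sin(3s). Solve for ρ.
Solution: By characteristics (ds/dτ = 1/2), ρ(s,τ) = f(s - (1/2)τ) with f = ρ(·, 0).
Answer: ρ(s, τ) = sin(3s - 3τ/2)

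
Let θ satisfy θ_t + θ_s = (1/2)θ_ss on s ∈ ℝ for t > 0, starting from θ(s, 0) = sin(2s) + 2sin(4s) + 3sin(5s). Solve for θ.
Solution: Change to a moving frame: let η = s - t, σ = t and write θ(s,t) = u(η,σ).
By the chain rule θ_t = u_σ - u_η, θ_s = u_η, θ_ss = u_ηη.
Then θ_t + θ_s = u_σ: the advection term cancels and the PDE becomes the heat equation u_σ = (1/2)u_ηη on η ∈ ℝ.
Initial data: u(η,0) = θ(η,0) = sin(2η) + 2sin(4η) + 3sin(5η).
On η ∈ ℝ each mode satisfies (sin(nη))″ = -n² sin(nη), so exp(-n²σ/2) sin(nη) solves the heat equation; by superposition u(η,σ) = Σ c_n exp(-n²σ/2) sin(nη).
Reading off the coefficients: c_2=1, c_4=2, c_5=3, so u(η,σ) = exp(-2σ)sin(2η) + 2exp(-8σ)sin(4η) + 3exp(-25σ/2)sin(5η).
Substituting back η = s - t, σ = t: θ(s,t) = u(s - t, t).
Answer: θ(s, t) = exp(-2t)sin(2s - 2t) + 2exp(-8t)sin(4s - 4t) + 3exp(-25t/2)sin(5s - 5t)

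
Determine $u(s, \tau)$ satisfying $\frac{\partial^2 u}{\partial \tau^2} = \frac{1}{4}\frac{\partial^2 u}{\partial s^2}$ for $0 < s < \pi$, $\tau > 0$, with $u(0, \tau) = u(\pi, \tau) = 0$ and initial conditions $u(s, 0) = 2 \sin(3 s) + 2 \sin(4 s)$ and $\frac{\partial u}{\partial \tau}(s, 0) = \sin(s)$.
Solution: Using separation of variables $u = X(s)T(\tau)$:
Eigenfunctions: $\sin(ns)$, $n = 1, 2, 3, \ldots$
General solution: $u(s, \tau) = \sum [A_n \cos(n \tau/2) + B_n \sin(n \tau/2)] \sin(ns)$
From $u(s,0) = 2 \sin(3 s) + 2 \sin(4 s)$: $A_3=2, A_4=2$. From $u_{\tau}(s,0) = \sin(s)$, using $u_{\tau}(s,0) = \sum \omega_n B_n \sin(ns)$ with $\omega_n = n/2$: $B_1 = 1/(1/2) = 2$.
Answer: $u(s, \tau) = 2 \sin(\tau/2) \sin(s) + 2 \sin(3 s) \cos(3 \tau/2) + 2 \sin(4 s) \cos(2 \tau)$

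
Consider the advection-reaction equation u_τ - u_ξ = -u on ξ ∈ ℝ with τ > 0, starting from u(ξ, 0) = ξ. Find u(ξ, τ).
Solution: Substitute u = exp(-τ)w.
Then u_τ = exp(-τ)(w_τ - w), u_ξ = exp(-τ)w_ξ; substituting and dividing by exp(-τ), the lower-order terms cancel: w_τ - w_ξ = 0 (standard advection equation).
Data for w: w(ξ,0) = u(ξ,0) = ξ.
By characteristics (dξ/dτ = -1), w(ξ,τ) = f(ξ + τ) with f = w(·, 0).
So w(ξ,τ) = ξ + τ, and u(ξ,τ) = exp(-τ)w(ξ,τ).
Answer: u(ξ, τ) = ξexp(-τ) + τexp(-τ)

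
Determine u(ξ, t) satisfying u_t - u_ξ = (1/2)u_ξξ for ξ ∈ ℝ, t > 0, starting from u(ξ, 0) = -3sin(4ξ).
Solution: Change to a moving frame: let η = ξ + t, σ = t and write u(ξ,t) = w(η,σ).
By the chain rule u_t = w_σ + w_η, u_ξ = w_η, u_ξξ = w_ηη.
Then u_t - u_ξ = w_σ: the advection term cancels and the PDE becomes the heat equation w_σ = (1/2)w_ηη on η ∈ ℝ.
Initial data: w(η,0) = u(η,0) = -3sin(4η).
On η ∈ ℝ each mode satisfies (sin(nη))″ = -n² sin(nη), so exp(-n²σ/2) sin(nη) solves the heat equation; by superposition w(η,σ) = Σ c_n exp(-n²σ/2) sin(nη).
Reading off the coefficients: c_4=-3, so w(η,σ) = -3exp(-8σ)sin(4η).
Substituting back η = ξ + t, σ = t: u(ξ,t) = w(ξ + t, t).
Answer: u(ξ, t) = -3exp(-8t)sin(4t + 4ξ)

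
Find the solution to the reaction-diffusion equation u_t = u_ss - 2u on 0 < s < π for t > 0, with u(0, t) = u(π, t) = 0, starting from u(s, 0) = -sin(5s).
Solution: Substitute u = exp(-2t)w.
Then u_t = exp(-2t)(w_t - 2w), u_ss = exp(-2t)w_ss; substituting and dividing by exp(-2t), the lower-order terms cancel: w_t = w_ss (standard heat equation).
Data for w: w(s,0) = u(s,0) = -sin(5s). The boundary conditions carry over: w(0,t) = w(π,t) = 0.
Separating variables: w = Σ c_n exp(-n²t) sin(ns). From w(s,0) = -sin(5s): c_5=-1.
So w(s,t) = -exp(-25t)sin(5s), and u(s,t) = exp(-2t)w(s,t).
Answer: u(s, t) = -exp(-27t)sin(5s)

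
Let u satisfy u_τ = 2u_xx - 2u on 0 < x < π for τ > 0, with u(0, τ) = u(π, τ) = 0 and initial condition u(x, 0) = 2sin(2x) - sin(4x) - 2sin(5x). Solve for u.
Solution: Substitute u = exp(-2τ)w, i.e. w = exp(2τ)u.
By the product rule, u_τ = exp(-2τ)(w_τ - 2w), u_xx = exp(-2τ)w_xx.
Substituting into the PDE and dividing by exp(-2τ): w_τ - 2w = 2w_xx - 2w.
The lower-order terms cancel, leaving the standard heat equation w_τ = 2w_xx.
Initial data for w: w(x,0) = u(x,0) = 2sin(2x) - sin(4x) - 2sin(5x). The boundary conditions carry over: w(0,τ) = w(π,τ) = 0.
Solve for w:
  Using separation of variables w = X(x)T(τ):
  Eigenfunctions: sin(nx), n = 1, 2, 3, ...
  General solution: w(x, τ) = Σ c_n sin(nx) exp(-2n² τ)
  Matching w(x,0) = 2sin(2x) - sin(4x) - 2sin(5x) term by term: c_2=2, c_4=-1, c_5=-2.
Hence w(x,τ) = 2exp(-8τ)sin(2x) - exp(-32τ)sin(4x) - 2exp(-50τ)sin(5x).
Transform back: u(x,τ) = exp(-2τ)w(x,τ).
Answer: u(x, τ) = 2exp(-10τ)sin(2x) - exp(-34τ)sin(4x) - 2exp(-52τ)sin(5x)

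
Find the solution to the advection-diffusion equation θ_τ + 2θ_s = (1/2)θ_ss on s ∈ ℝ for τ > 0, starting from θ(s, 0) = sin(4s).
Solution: Moving frame: η = s - 2τ, σ = τ, θ = u(η,σ), so θ_τ = u_σ - 2u_η and θ_ss = u_ηη.
Hence θ_τ + 2θ_s = u_σ and the PDE becomes the heat equation u_σ = (1/2)u_ηη on η ∈ ℝ.
Initial data: u(η,0) = θ(η,0) = sin(4η). Each mode sin(nη) decays as exp(-n²σ/2) on ℝ, so u(η,σ) = Σ c_n exp(-n²σ/2) sin(nη) with c_4=1: u(η,σ) = exp(-8σ)sin(4η).
Substituting back: θ(s,τ) = u(s - 2τ, τ).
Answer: θ(s, τ) = exp(-8τ)sin(4s - 8τ)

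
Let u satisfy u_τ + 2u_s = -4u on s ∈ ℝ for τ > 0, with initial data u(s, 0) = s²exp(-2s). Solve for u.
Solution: Substitute u = exp(-2s)w, i.e. w = exp(2s)u.
By the product rule, u_s = exp(-2s)(w_s - 2w), u_τ = exp(-2s)w_τ.
Substituting into the PDE and dividing by exp(-2s): w_τ + 2(w_s - 2w) = -4w.
The lower-order terms cancel, leaving the standard advection equation w_τ + 2w_s = 0.
Initial data for w: w(s,0) = exp(2s)u(s,0) = s².
Solve for w:
  By method of characteristics (waves move right with speed 2):
  Along characteristics s - 2τ = const, w is constant, so w(s,τ) = f(s - 2τ) with f = w(·, 0).
Hence w(s,τ) = s² - 4sτ + 4τ².
Transform back: u(s,τ) = exp(-2s)w(s,τ).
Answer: u(s, τ) = s²exp(-2s) - 4sτexp(-2s) + 4τ²exp(-2s)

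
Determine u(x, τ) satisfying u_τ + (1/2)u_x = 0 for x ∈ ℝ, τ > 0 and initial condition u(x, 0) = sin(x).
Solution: By method of characteristics (waves move right with speed 1/2):
Along characteristics x - (1/2)τ = const, u is constant, so u(x,τ) = f(x - (1/2)τ) with f = u(·, 0).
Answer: u(x, τ) = sin(x - τ/2)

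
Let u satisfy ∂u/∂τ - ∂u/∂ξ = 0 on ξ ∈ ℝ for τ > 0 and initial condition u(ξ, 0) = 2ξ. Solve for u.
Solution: By characteristics (dξ/dτ = -1), u(ξ,τ) = f(ξ + τ) with f = u(·, 0).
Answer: u(ξ, τ) = 2ξ + 2τ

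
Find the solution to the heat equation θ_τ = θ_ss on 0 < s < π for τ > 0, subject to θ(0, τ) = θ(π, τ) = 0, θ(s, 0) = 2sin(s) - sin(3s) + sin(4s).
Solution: Separating variables: θ = Σ c_n exp(-n²τ) sin(ns). From θ(s,0) = 2sin(s) - sin(3s) + sin(4s): c_1=2, c_3=-1, c_4=1.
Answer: θ(s, τ) = 2exp(-τ)sin(s) - exp(-9τ)sin(3s) + exp(-16τ)sin(4s)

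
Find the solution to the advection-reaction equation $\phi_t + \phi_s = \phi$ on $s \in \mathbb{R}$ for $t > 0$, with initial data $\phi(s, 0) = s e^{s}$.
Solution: Substitute $\phi = e^{s}u$.
Then $\phi_s = e^{s}(u_s + u)$, $\phi_t = e^{s}u_t$; substituting and dividing by $e^{s}$, the lower-order terms cancel: $u_t + u_s = 0$ (standard advection equation).
Data for $u$: $u(s,0) = e^{-s}\phi(s,0) = s$.
By characteristics ($ds/dt = 1$), $u(s,t) = f(s - t)$ with $f = u( \cdot , 0)$.
So $u(s,t) = s - t$, and $\phi(s,t) = e^{s}u(s,t)$.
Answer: $\phi(s, t) = s e^{s} -  t e^{s}$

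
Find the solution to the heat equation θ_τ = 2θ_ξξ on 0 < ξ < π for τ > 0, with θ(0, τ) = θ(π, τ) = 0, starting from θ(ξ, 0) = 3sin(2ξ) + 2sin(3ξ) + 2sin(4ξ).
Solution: Using separation of variables θ = X(ξ)G(τ):
Eigenfunctions: sin(nξ), n = 1, 2, 3, ...
General solution: θ(ξ, τ) = Σ c_n sin(nξ) exp(-2n² τ)
Matching θ(ξ,0) = 3sin(2ξ) + 2sin(3ξ) + 2sin(4ξ) term by term: c_2=3, c_3=2, c_4=2.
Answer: θ(ξ, τ) = 3exp(-8τ)sin(2ξ) + 2exp(-18τ)sin(3ξ) + 2exp(-32τ)sin(4ξ)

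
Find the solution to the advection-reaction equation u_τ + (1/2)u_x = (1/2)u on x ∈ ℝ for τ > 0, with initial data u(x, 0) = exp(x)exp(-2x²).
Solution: Substitute u = exp(x)w, i.e. w = exp(-x)u.
By the product rule, u_x = exp(x)(w_x + w), u_τ = exp(x)w_τ.
Substituting into the PDE and dividing by exp(x): w_τ + (1/2)(w_x + w) = (1/2)w.
The lower-order terms cancel, leaving the standard advection equation w_τ + (1/2)w_x = 0.
Initial data for w: w(x,0) = exp(-x)u(x,0) = exp(-2x²).
Solve for w:
  By method of characteristics (waves move right with speed 1/2):
  Along characteristics x - (1/2)τ = const, w is constant, so w(x,τ) = f(x - (1/2)τ) with f = w(·, 0).
Hence w(x,τ) = exp(-2(x - τ/2)²).
Transform back: u(x,τ) = exp(x)w(x,τ).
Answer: u(x, τ) = exp(x)exp(-2(x - τ/2)²)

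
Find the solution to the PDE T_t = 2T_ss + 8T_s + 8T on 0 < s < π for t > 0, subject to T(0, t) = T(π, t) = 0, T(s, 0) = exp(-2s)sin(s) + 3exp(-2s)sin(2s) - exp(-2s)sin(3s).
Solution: Substitute T = exp(-2s)u.
Then T_s = exp(-2s)(u_s - 2u), T_ss = exp(-2s)(u_ss - 4u_s + 4u), T_t = exp(-2s)u_t; substituting and dividing by exp(-2s), the lower-order terms cancel: u_t = 2u_ss (standard heat equation).
Data for u: u(s,0) = exp(2s)T(s,0) = sin(s) + 3sin(2s) - sin(3s). The boundary conditions carry over: u(0,t) = u(π,t) = 0.
Separating variables: u = Σ c_n exp(-2n²t) sin(ns). From u(s,0) = sin(s) + 3sin(2s) - sin(3s): c_1=1, c_2=3, c_3=-1.
So u(s,t) = exp(-2t)sin(s) + 3exp(-8t)sin(2s) - exp(-18t)sin(3s), and T(s,t) = exp(-2s)u(s,t).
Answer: T(s, t) = exp(-2s)exp(-2t)sin(s) + 3exp(-2s)exp(-8t)sin(2s) - exp(-2s)exp(-18t)sin(3s)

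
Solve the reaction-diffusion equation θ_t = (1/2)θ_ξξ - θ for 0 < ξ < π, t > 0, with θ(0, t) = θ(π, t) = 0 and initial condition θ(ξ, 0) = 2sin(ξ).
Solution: Substitute θ = exp(-t)u, i.e. u = exp(t)θ.
By the product rule, θ_t = exp(-t)(u_t - u), θ_ξξ = exp(-t)u_ξξ.
Substituting into the PDE and dividing by exp(-t): u_t - u = (1/2)u_ξξ - u.
The lower-order terms cancel, leaving the standard heat equation u_t = (1/2)u_ξξ.
Initial data for u: u(ξ,0) = θ(ξ,0) = 2sin(ξ). The boundary conditions carry over: u(0,t) = u(π,t) = 0.
Solve for u:
  Using separation of variables u = X(ξ)G(t):
  Eigenfunctions: sin(nξ), n = 1, 2, 3, ...
  General solution: u(ξ, t) = Σ c_n sin(nξ) exp(-n² t/2)
  Matching u(ξ,0) = 2sin(ξ) term by term: c_1=2.
Hence u(ξ,t) = 2exp(-t/2)sin(ξ).
Transform back: θ(ξ,t) = exp(-t)u(ξ,t).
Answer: θ(ξ, t) = 2exp(-3t/2)sin(ξ)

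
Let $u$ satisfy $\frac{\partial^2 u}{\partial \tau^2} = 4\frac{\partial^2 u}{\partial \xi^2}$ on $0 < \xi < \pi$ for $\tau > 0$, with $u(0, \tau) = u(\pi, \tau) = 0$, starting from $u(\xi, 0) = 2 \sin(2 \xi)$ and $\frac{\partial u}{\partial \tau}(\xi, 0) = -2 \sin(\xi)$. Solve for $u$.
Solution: Separating variables: $u = \sum [A_n \cos(\omega_n \tau) + B_n \sin(\omega_n \tau)] \sin(n\xi)$, $\omega_n = 2n$. From ICs ($B_n$ = velocity coefficient / $\omega_n$): $A_2=2, B_1=-1$.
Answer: $u(\xi, \tau) = - \sin(2 \tau) \sin(\xi) + 2 \sin(2 \xi) \cos(4 \tau)$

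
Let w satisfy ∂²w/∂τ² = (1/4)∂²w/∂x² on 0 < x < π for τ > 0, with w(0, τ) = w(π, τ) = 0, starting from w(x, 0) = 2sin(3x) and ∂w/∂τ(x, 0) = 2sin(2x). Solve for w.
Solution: Using separation of variables w = X(x)T(τ):
Eigenfunctions: sin(nx), n = 1, 2, 3, ...
General solution: w(x, τ) = Σ [A_n cos(n τ/2) + B_n sin(n τ/2)] sin(nx)
From w(x,0) = 2sin(3x): A_3=2. From w_τ(x,0) = 2sin(2x), using w_τ(x,0) = Σ ω_n B_n sin(nx) with ω_n = n/2: B_2 = 2/1 = 2.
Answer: w(x, τ) = 2sin(2x)sin(τ) + 2sin(3x)cos(3τ/2)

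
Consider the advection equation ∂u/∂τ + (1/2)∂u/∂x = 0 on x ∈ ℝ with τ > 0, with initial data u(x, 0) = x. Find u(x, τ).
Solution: By characteristics (dx/dτ = 1/2), u(x,τ) = f(x - (1/2)τ) with f = u(·, 0).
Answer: u(x, τ) = x - (1/2)τ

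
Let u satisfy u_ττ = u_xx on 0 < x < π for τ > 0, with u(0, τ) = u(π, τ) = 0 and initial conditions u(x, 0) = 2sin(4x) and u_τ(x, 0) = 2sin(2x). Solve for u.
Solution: Separating variables: u = Σ [A_n cos(ω_n τ) + B_n sin(ω_n τ)] sin(nx), ω_n = n. From ICs (B_n = velocity coefficient / ω_n): A_4=2, B_2=1.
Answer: u(x, τ) = sin(2x)sin(2τ) + 2sin(4x)cos(4τ)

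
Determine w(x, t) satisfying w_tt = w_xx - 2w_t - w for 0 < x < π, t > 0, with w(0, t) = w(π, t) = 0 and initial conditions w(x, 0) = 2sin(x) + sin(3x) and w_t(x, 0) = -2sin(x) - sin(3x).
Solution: Substitute w = exp(-t)u, i.e. u = exp(t)w.
By the product rule, w_t = exp(-t)(u_t - u), w_tt = exp(-t)(u_tt - 2u_t + u), w_xx = exp(-t)u_xx.
Substituting into the PDE and dividing by exp(-t): u_tt - 2u_t + u = u_xx - 2(u_t - u) - u.
The lower-order terms cancel, leaving the standard wave equation u_tt = u_xx.
Initial data for u: u(x,0) = w(x,0) = 2sin(x) + sin(3x); u_t(x,0) = w_t(x,0) + w(x,0) = 0. The boundary conditions carry over: u(0,t) = u(π,t) = 0.
Solve for u:
  Using separation of variables u = X(x)T(t):
  Eigenfunctions: sin(nx), n = 1, 2, 3, ...
  General solution: u(x, t) = Σ [A_n cos(n t) + B_n sin(n t)] sin(nx)
  From u(x,0) = 2sin(x) + sin(3x): A_1=2, A_3=1. From u_t(x,0) = 0: all B_n = 0.
Hence u(x,t) = 2sin(x)cos(t) + sin(3x)cos(3t).
Transform back: w(x,t) = exp(-t)u(x,t).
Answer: w(x, t) = 2exp(-t)sin(x)cos(t) + exp(-t)sin(3x)cos(3t)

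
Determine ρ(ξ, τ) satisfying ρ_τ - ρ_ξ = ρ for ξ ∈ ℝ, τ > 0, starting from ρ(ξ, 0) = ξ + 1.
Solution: Substitute ρ = exp(τ)u.
Then ρ_τ = exp(τ)(u_τ + u), ρ_ξ = exp(τ)u_ξ; substituting and dividing by exp(τ), the lower-order terms cancel: u_τ - u_ξ = 0 (standard advection equation).
Data for u: u(ξ,0) = ρ(ξ,0) = ξ + 1.
By characteristics (dξ/dτ = -1), u(ξ,τ) = f(ξ + τ) with f = u(·, 0).
So u(ξ,τ) = ξ + τ + 1, and ρ(ξ,τ) = exp(τ)u(ξ,τ).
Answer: ρ(ξ, τ) = ξexp(τ) + τexp(τ) + exp(τ)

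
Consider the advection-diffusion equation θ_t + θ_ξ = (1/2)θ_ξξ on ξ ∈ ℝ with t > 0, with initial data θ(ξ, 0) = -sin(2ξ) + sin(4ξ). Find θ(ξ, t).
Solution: Change to a moving frame: let η = ξ - t, σ = t and write θ(ξ,t) = u(η,σ).
By the chain rule θ_t = u_σ - u_η, θ_ξ = u_η, θ_ξξ = u_ηη.
Then θ_t + θ_ξ = u_σ: the advection term cancels and the PDE becomes the heat equation u_σ = (1/2)u_ηη on η ∈ ℝ.
Initial data: u(η,0) = θ(η,0) = -sin(2η) + sin(4η).
On η ∈ ℝ each mode satisfies (sin(nη))″ = -n² sin(nη), so exp(-n²σ/2) sin(nη) solves the heat equation; by superposition u(η,σ) = Σ c_n exp(-n²σ/2) sin(nη).
Reading off the coefficients: c_2=-1, c_4=1, so u(η,σ) = -exp(-2σ)sin(2η) + exp(-8σ)sin(4η).
Substituting back η = ξ - t, σ = t: θ(ξ,t) = u(ξ - t, t).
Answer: θ(ξ, t) = exp(-2t)sin(2t - 2ξ) - exp(-8t)sin(4t - 4ξ)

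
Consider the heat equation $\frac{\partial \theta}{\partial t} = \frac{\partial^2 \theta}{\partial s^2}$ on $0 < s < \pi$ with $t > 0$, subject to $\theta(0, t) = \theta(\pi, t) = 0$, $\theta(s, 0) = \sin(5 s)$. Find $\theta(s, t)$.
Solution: Separating variables: $\theta = \sum c_n e^{-n^2t} \sin(ns)$. From $\theta(s,0) = \sin(5 s)$: $c_5=1$.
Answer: $\theta(s, t) = e^{-25 t} \sin(5 s)$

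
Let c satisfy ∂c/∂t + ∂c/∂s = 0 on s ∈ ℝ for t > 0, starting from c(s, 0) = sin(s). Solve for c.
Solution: By method of characteristics (waves move right with speed 1):
Along characteristics s - t = const, c is constant, so c(s,t) = f(s - t) with f = c(·, 0).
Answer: c(s, t) = sin(s - t)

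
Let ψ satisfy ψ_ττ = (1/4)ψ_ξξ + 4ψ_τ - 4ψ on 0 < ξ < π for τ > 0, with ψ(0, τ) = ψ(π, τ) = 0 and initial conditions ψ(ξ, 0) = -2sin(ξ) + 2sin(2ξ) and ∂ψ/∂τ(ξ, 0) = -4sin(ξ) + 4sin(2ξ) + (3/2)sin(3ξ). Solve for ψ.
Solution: Substitute ψ = exp(2τ)u, i.e. u = exp(-2τ)ψ.
By the product rule, ψ_τ = exp(2τ)(u_τ + 2u), ψ_ττ = exp(2τ)(u_ττ + 4u_τ + 4u), ψ_ξξ = exp(2τ)u_ξξ.
Substituting into the PDE and dividing by exp(2τ): u_ττ + 4u_τ + 4u = (1/4)u_ξξ + 4(u_τ + 2u) - 4u.
The lower-order terms cancel, leaving the standard wave equation u_ττ = (1/4)u_ξξ.
Initial data for u: u(ξ,0) = ψ(ξ,0) = -2sin(ξ) + 2sin(2ξ); u_τ(ξ,0) = ψ_τ(ξ,0) - 2ψ(ξ,0) = (3/2)sin(3ξ). The boundary conditions carry over: u(0,τ) = u(π,τ) = 0.
Solve for u:
  Using separation of variables u = X(ξ)T(τ):
  Eigenfunctions: sin(nξ), n = 1, 2, 3, ...
  General solution: u(ξ, τ) = Σ [A_n cos(n τ/2) + B_n sin(n τ/2)] sin(nξ)
  From u(ξ,0) = -2sin(ξ) + 2sin(2ξ): A_1=-2, A_2=2. From u_τ(ξ,0) = (3/2)sin(3ξ), using u_τ(ξ,0) = Σ ω_n B_n sin(nξ) with ω_n = n/2: B_3 = (3/2)/(3/2) = 1.
Hence u(ξ,τ) = -2sin(ξ)cos(τ/2) + 2sin(2ξ)cos(τ) + sin(3ξ)sin(3τ/2).
Transform back: ψ(ξ,τ) = exp(2τ)u(ξ,τ).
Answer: ψ(ξ, τ) = -2exp(2τ)sin(ξ)cos(τ/2) + 2exp(2τ)sin(2ξ)cos(τ) + exp(2τ)sin(3ξ)sin(3τ/2)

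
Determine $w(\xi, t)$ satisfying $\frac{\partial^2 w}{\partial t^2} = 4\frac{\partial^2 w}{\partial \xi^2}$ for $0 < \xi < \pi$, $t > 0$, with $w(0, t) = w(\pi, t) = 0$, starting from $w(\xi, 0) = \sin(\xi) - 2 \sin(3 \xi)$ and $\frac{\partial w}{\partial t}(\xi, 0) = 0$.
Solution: Separating variables: $w = \sum [A_n \cos(\omega_n t) + B_n \sin(\omega_n t)] \sin(n\xi)$, $\omega_n = 2n$. From ICs: $A_1=1, A_3=-2$.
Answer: $w(\xi, t) = \sin(\xi) \cos(2 t) - 2 \sin(3 \xi) \cos(6 t)$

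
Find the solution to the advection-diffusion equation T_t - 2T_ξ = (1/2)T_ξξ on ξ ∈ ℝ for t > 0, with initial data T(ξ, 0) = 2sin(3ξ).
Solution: Change to a moving frame: let η = ξ + 2t, σ = t and write T(ξ,t) = u(η,σ).
By the chain rule T_t = u_σ + 2u_η, T_ξ = u_η, T_ξξ = u_ηη.
Then T_t - 2T_ξ = u_σ: the advection term cancels and the PDE becomes the heat equation u_σ = (1/2)u_ηη on η ∈ ℝ.
Initial data: u(η,0) = T(η,0) = 2sin(3η).
On η ∈ ℝ each mode satisfies (sin(nη))″ = -n² sin(nη), so exp(-n²σ/2) sin(nη) solves the heat equation; by superposition u(η,σ) = Σ c_n exp(-n²σ/2) sin(nη).
Reading off the coefficients: c_3=2, so u(η,σ) = 2exp(-9σ/2)sin(3η).
Substituting back η = ξ + 2t, σ = t: T(ξ,t) = u(ξ + 2t, t).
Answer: T(ξ, t) = 2exp(-9t/2)sin(6t + 3ξ)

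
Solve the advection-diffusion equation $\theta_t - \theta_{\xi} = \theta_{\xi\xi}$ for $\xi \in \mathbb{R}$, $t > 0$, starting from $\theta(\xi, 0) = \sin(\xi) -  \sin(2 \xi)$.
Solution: Moving frame: $\eta = \xi + t$, $\sigma = t$, $\theta = u(\eta,\sigma)$, so $\theta_t = u_{\sigma} + u_{\eta}$ and $\theta_{\xi\xi} = u_{\eta\eta}$.
Hence $\theta_t - \theta_{\xi} = u_{\sigma}$ and the PDE becomes the heat equation $u_{\sigma} = u_{\eta\eta}$ on $\eta \in \mathbb{R}$.
Initial data: $u(\eta,0) = \theta(\eta,0) = \sin(\eta) - \sin(2 \eta)$. Each mode $\sin(n\eta)$ decays as $e^{-n^2\sigma}$ on $\mathbb{R}$, so $u(\eta,\sigma) = \sum c_n e^{-n^2\sigma} \sin(n\eta)$ with $c_1=1, c_2=-1$: $u(\eta,\sigma) = e^{-\sigma} \sin(\eta) - e^{-4 \sigma} \sin(2 \eta)$.
Substituting back: $\theta(\xi,t) = u(\xi + t, t)$.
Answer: $\theta(\xi, t) = e^{-t} \sin(\xi + t) -  e^{-4 t} \sin(2 \xi + 2 t)$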